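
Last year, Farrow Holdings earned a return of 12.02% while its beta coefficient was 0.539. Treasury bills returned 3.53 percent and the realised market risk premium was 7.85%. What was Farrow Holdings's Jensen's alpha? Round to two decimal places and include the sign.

+4.26%

CAPM benchmark = R_f + β(R_m − R_f) = 3.53% + 0.539 × 7.85% = 7.76115%
α = actual − benchmark = 12.02% − 7.76115% = +4.26%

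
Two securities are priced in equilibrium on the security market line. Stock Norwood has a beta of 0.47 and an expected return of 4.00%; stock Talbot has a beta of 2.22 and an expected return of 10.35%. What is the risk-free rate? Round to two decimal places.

Both satisfy E(R) = R_f + β·MRP, so the slope of the SML is
MRP = (10.35% − 4.00%) / (2.22 − 0.47) = 6.35% / 1.75 = 3.6286%
R_f = E(R_Norwood) − β_Norwood·MRP = 4.00% − 0.47 × 3.6286% = 2.2946%

2.29%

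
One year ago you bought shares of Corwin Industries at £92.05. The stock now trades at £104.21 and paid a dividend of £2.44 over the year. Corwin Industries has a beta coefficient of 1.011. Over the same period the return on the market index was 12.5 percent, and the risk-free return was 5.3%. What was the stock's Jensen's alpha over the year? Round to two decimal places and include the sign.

Realised HPR = (P1 + D1 − P0) / P0 = (104.21 + 2.44 − 92.05) / 92.05 = 14.60 / 92.05 = 15.8609%
MRP = 12.5% − 5.3% = 7.20%
CAPM required = R_f + β·MRP = 5.3% + 1.011 × 7.2% = 12.5792%
α = realised − required = 15.8609% − 12.5792% = +3.28%

+3.28%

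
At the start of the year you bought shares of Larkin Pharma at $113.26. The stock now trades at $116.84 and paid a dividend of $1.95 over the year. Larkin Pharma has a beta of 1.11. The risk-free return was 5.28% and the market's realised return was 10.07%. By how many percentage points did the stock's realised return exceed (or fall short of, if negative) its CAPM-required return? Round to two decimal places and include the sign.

Realised HPR = (P1 + D1 − P0) / P0 = (116.84 + 1.95 − 113.26) / 113.26 = 5.53 / 113.26 = 4.8826%
MRP = 10.07% − 5.28% = 4.79%
CAPM required = R_f + β·MRP = 5.28% + 1.11 × 4.79% = 10.5969%
α = realised − required = 4.8826% − 10.5969% = -5.71%

-5.71%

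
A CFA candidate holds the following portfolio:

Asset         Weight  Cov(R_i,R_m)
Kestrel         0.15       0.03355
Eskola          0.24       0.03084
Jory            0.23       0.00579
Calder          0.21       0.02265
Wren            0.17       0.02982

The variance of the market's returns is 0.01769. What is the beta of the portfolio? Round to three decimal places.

β_Kestrel = 0.03355 / 0.01769 = 1.8966
β_Eskola = 0.03084 / 0.01769 = 1.7434
β_Jory = 0.00579 / 0.01769 = 0.3273
β_Calder = 0.02265 / 0.01769 = 1.2804
β_Wren = 0.02982 / 0.01769 = 1.6857
β_P = Σ w_i β_i = 0.15×1.8966 + 0.24×1.7434 + 0.23×0.3273 + 0.21×1.2804 + 0.17×1.6857 = 1.3336

1.334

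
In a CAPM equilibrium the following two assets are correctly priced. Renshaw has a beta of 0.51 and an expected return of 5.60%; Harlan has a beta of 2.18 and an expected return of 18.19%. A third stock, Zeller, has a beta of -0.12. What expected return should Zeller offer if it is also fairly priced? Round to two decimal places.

0.85%

MRP (SML slope) = (18.19% − 5.60%) / (2.18 − 0.51) = 12.59% / 1.67 = 7.5389%
R_f (intercept) = 5.60% − 0.51 × 7.5389% = 1.7552%
E(R_Zeller) = R_f + β × MRP = 1.7552% + -0.12 × 7.5389% = 0.85%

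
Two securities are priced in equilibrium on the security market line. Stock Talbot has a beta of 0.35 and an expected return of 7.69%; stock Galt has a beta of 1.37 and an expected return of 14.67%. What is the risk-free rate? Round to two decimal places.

5.29%

Both satisfy E(R) = R_f + β·MRP, so the slope of the SML is
MRP = (14.67% − 7.69%) / (1.37 − 0.35) = 6.98% / 1.02 = 6.8431%
R_f = E(R_Talbot) − β_Talbot·MRP = 7.69% − 0.35 × 6.8431% = 5.2949%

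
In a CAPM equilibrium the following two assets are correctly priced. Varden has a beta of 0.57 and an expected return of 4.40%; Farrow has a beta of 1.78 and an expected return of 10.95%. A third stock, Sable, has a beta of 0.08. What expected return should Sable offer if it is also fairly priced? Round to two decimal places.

1.75%

MRP (SML slope) = (10.95% − 4.40%) / (1.78 − 0.57) = 6.55% / 1.21 = 5.4132%
R_f (intercept) = 4.40% − 0.57 × 5.4132% = 1.3145%
E(R_Sable) = R_f + β × MRP = 1.3145% + 0.08 × 5.4132% = 1.75%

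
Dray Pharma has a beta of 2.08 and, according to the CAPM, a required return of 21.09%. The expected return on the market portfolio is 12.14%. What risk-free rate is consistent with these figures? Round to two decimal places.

E(R) = R_f + β(E(R_m) − R_f) = R_f(1 − β) + β·E(R_m)
21.09% = R_f × (1 − 2.08) + 2.08 × 12.14%
21.09% = R_f × -1.08 + 25.2512%
R_f = (21.09% − 25.2512%) / -1.08 = 3.85%

3.85%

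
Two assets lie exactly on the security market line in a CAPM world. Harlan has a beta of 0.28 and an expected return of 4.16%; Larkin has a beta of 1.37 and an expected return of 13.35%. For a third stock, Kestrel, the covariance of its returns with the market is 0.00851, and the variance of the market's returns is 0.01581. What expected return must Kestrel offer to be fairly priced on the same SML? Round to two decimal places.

MRP = (13.35% − 4.16%) / (1.37 − 0.28) = 8.4312%
R_f = 4.16% − 0.28 × 8.4312% = 1.7993%
β_Kestrel = Cov / Var(R_m) = 0.00851 / 0.01581 = 0.5383
E(R_Kestrel) = R_f + β × MRP = 1.7993% + 0.5383 × 8.4312% = 6.34%

6.34%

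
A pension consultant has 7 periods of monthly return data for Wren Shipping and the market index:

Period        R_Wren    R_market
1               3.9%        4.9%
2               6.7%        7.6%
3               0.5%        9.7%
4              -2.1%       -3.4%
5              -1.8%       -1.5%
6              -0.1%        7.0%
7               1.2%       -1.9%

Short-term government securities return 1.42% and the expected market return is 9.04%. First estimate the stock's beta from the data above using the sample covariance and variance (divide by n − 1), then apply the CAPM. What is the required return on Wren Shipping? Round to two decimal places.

3.88%

Mean R_i = (3.9 + 6.7 + 0.5 − 2.1 − 1.8 − 0.1 + 1.2) / 7 = 1.1857%
Mean R_m = (4.9 + 7.6 + 9.7 − 3.4 − 1.5 + 7.0 − 1.9) / 7 = 3.2000%
Σ(R_i − R̄_i)(R_m − R̄_m) = 55.1800  ⇒  Cov = 55.1800 / 6 = 9.1967
Σ(R_m − R̄_m)² = 170.6000  ⇒  Var(R_m) = 170.6000 / 6 = 28.4333
β = Cov / Var(R_m) = 9.1967 / 28.4333 = 0.3234
MRP = 9.04% − 1.42% = 7.62%
E(R) = R_f + β × MRP = 1.42% + 0.3234 × 7.62% = 3.88%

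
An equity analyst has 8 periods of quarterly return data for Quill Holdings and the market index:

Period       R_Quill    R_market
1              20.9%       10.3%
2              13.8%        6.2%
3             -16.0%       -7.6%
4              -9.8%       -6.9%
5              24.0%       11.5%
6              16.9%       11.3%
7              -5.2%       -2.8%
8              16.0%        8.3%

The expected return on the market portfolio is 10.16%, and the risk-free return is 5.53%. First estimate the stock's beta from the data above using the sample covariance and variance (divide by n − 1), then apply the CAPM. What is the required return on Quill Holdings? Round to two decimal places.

14.12%

Mean R_i = (20.9 + 13.8 − 16.0 − 9.8 + 24.0 + 16.9 − 5.2 + 16.0) / 8 = 7.5750%
Mean R_m = (10.3 + 6.2 − 7.6 − 6.9 + 11.5 + 11.3 − 2.8 + 8.3) / 8 = 3.7875%
Σ(R_i − R̄_i)(R_m − R̄_m) = 874.8575  ⇒  Cov = 874.8575 / 7 = 124.9796
Σ(R_m − R̄_m)² = 471.8088  ⇒  Var(R_m) = 471.8088 / 7 = 67.4013
β = Cov / Var(R_m) = 124.9796 / 67.4013 = 1.8543
MRP = 10.16% − 5.53% = 4.63%
E(R) = R_f + β × MRP = 5.53% + 1.8543 × 4.63% = 14.12%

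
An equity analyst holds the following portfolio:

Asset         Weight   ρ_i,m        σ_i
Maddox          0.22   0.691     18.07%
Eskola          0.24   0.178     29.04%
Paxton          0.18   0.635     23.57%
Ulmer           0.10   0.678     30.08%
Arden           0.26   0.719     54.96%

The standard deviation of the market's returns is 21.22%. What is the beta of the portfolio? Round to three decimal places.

β_Maddox = 0.691 × 18.07% / 21.22% = 0.5884
β_Eskola = 0.178 × 29.04% / 21.22% = 0.2436
β_Paxton = 0.635 × 23.57% / 21.22% = 0.7053
β_Ulmer = 0.678 × 30.08% / 21.22% = 0.9611
β_Arden = 0.719 × 54.96% / 21.22% = 1.8622
β_P = Σ w_i β_i = 0.22×0.5884 + 0.24×0.2436 + 0.18×0.7053 + 0.10×0.9611 + 0.26×1.8622 = 0.8951

0.895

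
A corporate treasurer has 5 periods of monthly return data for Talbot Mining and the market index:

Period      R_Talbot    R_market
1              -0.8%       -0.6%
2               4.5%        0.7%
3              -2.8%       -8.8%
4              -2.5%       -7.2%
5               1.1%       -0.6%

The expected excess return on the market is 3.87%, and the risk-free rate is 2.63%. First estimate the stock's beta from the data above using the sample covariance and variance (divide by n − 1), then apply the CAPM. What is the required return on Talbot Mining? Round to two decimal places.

4.87%

Mean R_i = (-0.8 + 4.5 − 2.8 − 2.5 + 1.1) / 5 = -0.1000%
Mean R_m = (-0.6 + 0.7 − 8.8 − 7.2 − 0.6) / 5 = -3.3000%
Σ(R_i − R̄_i)(R_m − R̄_m) = 43.9600  ⇒  Cov = 43.9600 / 4 = 10.9900
Σ(R_m − R̄_m)² = 76.0400  ⇒  Var(R_m) = 76.0400 / 4 = 19.0100
β = Cov / Var(R_m) = 10.9900 / 19.0100 = 0.5781
E(R) = R_f + β × MRP = 2.63% + 0.5781 × 3.87% = 4.87%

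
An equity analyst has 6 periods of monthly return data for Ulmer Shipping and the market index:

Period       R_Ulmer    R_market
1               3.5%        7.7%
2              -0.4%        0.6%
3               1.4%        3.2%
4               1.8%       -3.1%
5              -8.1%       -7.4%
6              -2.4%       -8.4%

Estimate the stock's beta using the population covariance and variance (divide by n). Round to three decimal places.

Mean R_i = (3.5 − 0.4 + 1.4 + 1.8 − 8.1 − 2.4) / 6 = -0.7000%
Mean R_m = (7.7 + 0.6 + 3.2 − 3.1 − 7.4 − 8.4) / 6 = -1.2333%
Σ(R_i − R̄_i)(R_m − R̄_m) = 100.5300  ⇒  Cov = 100.5300 / 6 = 16.7550
Σ(R_m − R̄_m)² = 195.6933  ⇒  Var(R_m) = 195.6933 / 6 = 32.6156
β = Cov / Var(R_m) = 16.7550 / 32.6156 = 0.5137

0.514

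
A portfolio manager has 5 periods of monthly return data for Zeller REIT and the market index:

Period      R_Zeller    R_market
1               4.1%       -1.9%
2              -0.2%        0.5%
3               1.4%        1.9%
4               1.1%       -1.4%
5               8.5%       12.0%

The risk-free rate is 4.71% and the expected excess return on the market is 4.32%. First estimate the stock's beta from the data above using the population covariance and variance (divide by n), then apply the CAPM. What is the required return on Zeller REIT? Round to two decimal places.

Mean R_i = (4.1 − 0.2 + 1.4 + 1.1 + 8.5) / 5 = 2.9800%
Mean R_m = (-1.9 + 0.5 + 1.9 − 1.4 + 12.0) / 5 = 2.2200%
Σ(R_i − R̄_i)(R_m − R̄_m) = 62.1520  ⇒  Cov = 62.1520 / 5 = 12.4304
Σ(R_m − R̄_m)² = 128.7880  ⇒  Var(R_m) = 128.7880 / 5 = 25.7576
β = Cov / Var(R_m) = 12.4304 / 25.7576 = 0.4826
E(R) = R_f + β × MRP = 4.71% + 0.4826 × 4.32% = 6.79%

6.79%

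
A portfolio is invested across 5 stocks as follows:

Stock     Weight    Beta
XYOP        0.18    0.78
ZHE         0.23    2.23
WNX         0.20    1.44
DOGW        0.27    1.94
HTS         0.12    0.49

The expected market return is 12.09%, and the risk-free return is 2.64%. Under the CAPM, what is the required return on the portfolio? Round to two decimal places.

β_P = Σ w_i β_i = 0.18×0.78 + 0.23×2.23 + 0.20×1.44 + 0.27×1.94 + 0.12×0.49 = 1.5239
MRP = 12.09% − 2.64% = 9.45%
E(R_P) = R_f + β_P × MRP = 2.64% + 1.5239 × 9.45% = 17.04%

17.04%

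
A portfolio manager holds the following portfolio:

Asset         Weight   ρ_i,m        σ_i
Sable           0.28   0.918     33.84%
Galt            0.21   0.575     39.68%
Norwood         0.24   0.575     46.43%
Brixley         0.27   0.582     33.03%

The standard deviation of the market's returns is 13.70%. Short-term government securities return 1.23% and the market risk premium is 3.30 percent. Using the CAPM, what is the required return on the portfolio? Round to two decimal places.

7.27%

β_Sable = 0.918 × 33.84% / 13.70% = 2.2675
β_Galt = 0.575 × 39.68% / 13.70% = 1.6654
β_Norwood = 0.575 × 46.43% / 13.70% = 1.9487
β_Brixley = 0.582 × 33.03% / 13.70% = 1.4032
β_P = Σ w_i β_i = 0.28×2.2675 + 0.21×1.6654 + 0.24×1.9487 + 0.27×1.4032 = 1.8312
E(R_P) = R_f + β_P × MRP = 1.23% + 1.8312 × 3.30% = 7.27%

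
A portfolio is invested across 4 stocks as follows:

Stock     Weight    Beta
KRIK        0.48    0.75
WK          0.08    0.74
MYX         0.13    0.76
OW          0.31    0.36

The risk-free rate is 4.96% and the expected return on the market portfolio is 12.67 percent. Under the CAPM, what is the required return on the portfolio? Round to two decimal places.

β_P = Σ w_i β_i = 0.48×0.75 + 0.08×0.74 + 0.13×0.76 + 0.31×0.36 = 0.6296
MRP = 12.67% − 4.96% = 7.71%
E(R_P) = R_f + β_P × MRP = 4.96% + 0.6296 × 7.71% = 9.81%

9.81%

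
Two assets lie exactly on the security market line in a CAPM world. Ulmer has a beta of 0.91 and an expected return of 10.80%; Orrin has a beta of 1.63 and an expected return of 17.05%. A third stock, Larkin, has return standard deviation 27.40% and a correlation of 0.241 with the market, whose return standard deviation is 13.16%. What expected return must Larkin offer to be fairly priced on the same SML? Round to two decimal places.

7.26%

MRP = (17.05% − 10.80%) / (1.63 − 0.91) = 8.6806%
R_f = 10.80% − 0.91 × 8.6806% = 2.9007%
β_Larkin = ρ·σ_i/σ_m = 0.241 × 27.40 / 13.16 = 0.5018
E(R_Larkin) = R_f + β × MRP = 2.9007% + 0.5018 × 8.6806% = 7.26%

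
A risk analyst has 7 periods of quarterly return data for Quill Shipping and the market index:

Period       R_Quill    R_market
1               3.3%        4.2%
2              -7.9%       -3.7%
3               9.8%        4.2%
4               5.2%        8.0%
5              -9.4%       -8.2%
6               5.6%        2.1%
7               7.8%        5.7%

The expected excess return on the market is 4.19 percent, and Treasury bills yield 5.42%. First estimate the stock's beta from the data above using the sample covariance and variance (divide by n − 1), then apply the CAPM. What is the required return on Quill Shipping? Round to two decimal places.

Mean R_i = (3.3 − 7.9 + 9.8 + 5.2 − 9.4 + 5.6 + 7.8) / 7 = 2.0571%
Mean R_m = (4.2 − 3.7 + 4.2 + 8.0 − 8.2 + 2.1 + 5.7) / 7 = 1.7571%
Σ(R_i − R̄_i)(R_m − R̄_m) = 233.8471  ⇒  Cov = 233.8471 / 6 = 38.9745
Σ(R_m − R̄_m)² = 195.4971  ⇒  Var(R_m) = 195.4971 / 6 = 32.5829
β = Cov / Var(R_m) = 38.9745 / 32.5829 = 1.1962
E(R) = R_f + β × MRP = 5.42% + 1.1962 × 4.19% = 10.43%

10.43%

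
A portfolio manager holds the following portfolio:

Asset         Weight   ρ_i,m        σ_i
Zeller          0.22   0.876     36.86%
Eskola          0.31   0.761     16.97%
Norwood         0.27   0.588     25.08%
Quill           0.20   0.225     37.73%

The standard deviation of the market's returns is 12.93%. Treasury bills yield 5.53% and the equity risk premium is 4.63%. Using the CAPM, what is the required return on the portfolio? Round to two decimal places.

β_Zeller = 0.876 × 36.86% / 12.93% = 2.4972
β_Eskola = 0.761 × 16.97% / 12.93% = 0.9988
β_Norwood = 0.588 × 25.08% / 12.93% = 1.1405
β_Quill = 0.225 × 37.73% / 12.93% = 0.6566
β_P = Σ w_i β_i = 0.22×2.4972 + 0.31×0.9988 + 0.27×1.1405 + 0.20×0.6566 = 1.2983
E(R_P) = R_f + β_P × MRP = 5.53% + 1.2983 × 4.63% = 11.54%

11.54%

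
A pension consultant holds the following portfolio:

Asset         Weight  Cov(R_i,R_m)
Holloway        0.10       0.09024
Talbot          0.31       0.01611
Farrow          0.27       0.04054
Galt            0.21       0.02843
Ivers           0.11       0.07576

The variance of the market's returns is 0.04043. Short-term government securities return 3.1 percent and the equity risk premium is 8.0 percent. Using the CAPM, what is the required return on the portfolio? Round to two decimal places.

β_Holloway = 0.09024 / 0.04043 = 2.2320
β_Talbot = 0.01611 / 0.04043 = 0.3985
β_Farrow = 0.04054 / 0.04043 = 1.0027
β_Galt = 0.02843 / 0.04043 = 0.7032
β_Ivers = 0.07576 / 0.04043 = 1.8739
β_P = Σ w_i β_i = 0.10×2.2320 + 0.31×0.3985 + 0.27×1.0027 + 0.21×0.7032 + 0.11×1.8739 = 0.9713
E(R_P) = R_f + β_P × MRP = 3.1% + 0.9713 × 8.0% = 10.87%

10.87%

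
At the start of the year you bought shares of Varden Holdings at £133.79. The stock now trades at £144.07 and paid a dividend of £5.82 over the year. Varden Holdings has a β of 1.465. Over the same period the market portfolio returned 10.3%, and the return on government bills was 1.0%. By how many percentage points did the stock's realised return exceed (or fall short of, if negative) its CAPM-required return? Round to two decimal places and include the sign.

-2.59%

Realised HPR = (P1 + D1 − P0) / P0 = (144.07 + 5.82 − 133.79) / 133.79 = 16.10 / 133.79 = 12.0338%
MRP = 10.3% − 1.0% = 9.30%
CAPM required = R_f + β·MRP = 1.0% + 1.465 × 9.3% = 14.6245%
α = realised − required = 12.0338% − 14.6245% = -2.59%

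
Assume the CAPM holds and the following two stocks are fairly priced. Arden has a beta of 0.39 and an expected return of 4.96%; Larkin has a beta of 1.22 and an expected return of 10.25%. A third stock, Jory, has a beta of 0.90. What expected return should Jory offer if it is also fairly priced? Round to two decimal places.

8.21%

MRP (SML slope) = (10.25% − 4.96%) / (1.22 − 0.39) = 5.29% / 0.83 = 6.3735%
R_f (intercept) = 4.96% − 0.39 × 6.3735% = 2.4743%
E(R_Jory) = R_f + β × MRP = 2.4743% + 0.90 × 6.3735% = 8.21%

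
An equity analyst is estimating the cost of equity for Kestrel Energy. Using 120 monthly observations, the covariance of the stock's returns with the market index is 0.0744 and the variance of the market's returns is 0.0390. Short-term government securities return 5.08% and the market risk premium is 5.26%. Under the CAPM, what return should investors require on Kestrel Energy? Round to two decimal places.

β = Cov(R_i, R_m) / Var(R_m) = 0.0744 / 0.0390 = 1.9077
E(R) = R_f + β × MRP = 5.08% + 1.9077 × 5.26% = 15.11%

15.11%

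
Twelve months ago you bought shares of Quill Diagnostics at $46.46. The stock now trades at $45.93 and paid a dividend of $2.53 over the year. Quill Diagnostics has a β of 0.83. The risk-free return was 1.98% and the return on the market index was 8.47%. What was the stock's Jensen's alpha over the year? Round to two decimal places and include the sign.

-3.06%

Realised HPR = (P1 + D1 − P0) / P0 = (45.93 + 2.53 − 46.46) / 46.46 = 2.00 / 46.46 = 4.3048%
MRP = 8.47% − 1.98% = 6.49%
CAPM required = R_f + β·MRP = 1.98% + 0.83 × 6.49% = 7.3667%
α = realised − required = 4.3048% − 7.3667% = -3.06%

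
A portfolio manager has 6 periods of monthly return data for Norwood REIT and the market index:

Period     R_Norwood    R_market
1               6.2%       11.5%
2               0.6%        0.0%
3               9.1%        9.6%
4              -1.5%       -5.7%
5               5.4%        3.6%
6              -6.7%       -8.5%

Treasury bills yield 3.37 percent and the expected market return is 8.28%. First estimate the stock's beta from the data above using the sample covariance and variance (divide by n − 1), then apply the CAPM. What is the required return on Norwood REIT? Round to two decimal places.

6.72%

Mean R_i = (6.2 + 0.6 + 9.1 − 1.5 + 5.4 − 6.7) / 6 = 2.1833%
Mean R_m = (11.5 + 0.0 + 9.6 − 5.7 + 3.6 − 8.5) / 6 = 1.7500%
Σ(R_i − R̄_i)(R_m − R̄_m) = 220.6750  ⇒  Cov = 220.6750 / 5 = 44.1350
Σ(R_m − R̄_m)² = 323.7350  ⇒  Var(R_m) = 323.7350 / 5 = 64.7470
β = Cov / Var(R_m) = 44.1350 / 64.7470 = 0.6817
MRP = 8.28% − 3.37% = 4.91%
E(R) = R_f + β × MRP = 3.37% + 0.6817 × 4.91% = 6.72%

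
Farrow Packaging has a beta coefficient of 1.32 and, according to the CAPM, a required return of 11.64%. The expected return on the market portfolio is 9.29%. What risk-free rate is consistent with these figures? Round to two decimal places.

E(R) = R_f + β(E(R_m) − R_f) = R_f(1 − β) + β·E(R_m)
11.64% = R_f × (1 − 1.32) + 1.32 × 9.29%
11.64% = R_f × -0.32 + 12.2628%
R_f = (11.64% − 12.2628%) / -0.32 = 1.95%

1.95%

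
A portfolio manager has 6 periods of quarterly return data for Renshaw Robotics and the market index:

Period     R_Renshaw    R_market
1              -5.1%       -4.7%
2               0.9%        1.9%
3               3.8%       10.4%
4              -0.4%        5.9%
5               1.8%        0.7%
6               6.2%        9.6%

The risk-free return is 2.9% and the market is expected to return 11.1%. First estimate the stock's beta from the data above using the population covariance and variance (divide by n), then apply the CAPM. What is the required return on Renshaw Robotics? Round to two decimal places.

Mean R_i = (-5.1 + 0.9 + 3.8 − 0.4 + 1.8 + 6.2) / 6 = 1.2000%
Mean R_m = (-4.7 + 1.9 + 10.4 + 5.9 + 0.7 + 9.6) / 6 = 3.9667%
Σ(R_i − R̄_i)(R_m − R̄_m) = 95.0600  ⇒  Cov = 95.0600 / 6 = 15.8433
Σ(R_m − R̄_m)² = 166.9133  ⇒  Var(R_m) = 166.9133 / 6 = 27.8189
β = Cov / Var(R_m) = 15.8433 / 27.8189 = 0.5695
MRP = 11.1% − 2.9% = 8.20%
E(R) = R_f + β × MRP = 2.9% + 0.5695 × 8.2% = 7.57%

7.57%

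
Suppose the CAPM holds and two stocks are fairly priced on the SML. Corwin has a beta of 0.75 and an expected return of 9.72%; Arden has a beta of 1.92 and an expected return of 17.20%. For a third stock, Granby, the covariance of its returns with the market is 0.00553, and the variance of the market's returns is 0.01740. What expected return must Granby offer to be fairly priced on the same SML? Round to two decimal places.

6.96%

MRP = (17.20% − 9.72%) / (1.92 − 0.75) = 6.3932%
R_f = 9.72% − 0.75 × 6.3932% = 4.9251%
β_Granby = Cov / Var(R_m) = 0.00553 / 0.01740 = 0.3178
E(R_Granby) = R_f + β × MRP = 4.9251% + 0.3178 × 6.3932% = 6.96%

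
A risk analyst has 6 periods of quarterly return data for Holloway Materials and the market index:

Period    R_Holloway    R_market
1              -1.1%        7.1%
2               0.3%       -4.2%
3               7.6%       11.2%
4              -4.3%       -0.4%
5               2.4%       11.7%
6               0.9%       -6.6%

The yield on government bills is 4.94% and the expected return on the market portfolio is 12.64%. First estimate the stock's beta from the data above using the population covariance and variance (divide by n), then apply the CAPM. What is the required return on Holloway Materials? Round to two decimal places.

Mean R_i = (-1.1 + 0.3 + 7.6 − 4.3 + 2.4 + 0.9) / 6 = 0.9667%
Mean R_m = (7.1 − 4.2 + 11.2 − 0.4 + 11.7 − 6.6) / 6 = 3.1333%
Σ(R_i − R̄_i)(R_m − R̄_m) = 81.7367  ⇒  Cov = 81.7367 / 6 = 13.6228
Σ(R_m − R̄_m)² = 315.1933  ⇒  Var(R_m) = 315.1933 / 6 = 52.5322
β = Cov / Var(R_m) = 13.6228 / 52.5322 = 0.2593
MRP = 12.64% − 4.94% = 7.70%
E(R) = R_f + β × MRP = 4.94% + 0.2593 × 7.70% = 6.94%

6.94%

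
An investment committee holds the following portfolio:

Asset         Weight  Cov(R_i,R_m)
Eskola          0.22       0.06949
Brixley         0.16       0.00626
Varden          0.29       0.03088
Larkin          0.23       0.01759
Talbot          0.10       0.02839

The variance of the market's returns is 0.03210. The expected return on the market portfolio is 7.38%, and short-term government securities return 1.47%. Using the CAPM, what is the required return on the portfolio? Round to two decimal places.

β_Eskola = 0.06949 / 0.03210 = 2.1648
β_Brixley = 0.00626 / 0.03210 = 0.1950
β_Varden = 0.03088 / 0.03210 = 0.9620
β_Larkin = 0.01759 / 0.03210 = 0.5480
β_Talbot = 0.02839 / 0.03210 = 0.8844
β_P = Σ w_i β_i = 0.22×2.1648 + 0.16×0.1950 + 0.29×0.9620 + 0.23×0.5480 + 0.10×0.8844 = 1.0009
MRP = 7.38% − 1.47% = 5.91%
E(R_P) = R_f + β_P × MRP = 1.47% + 1.0009 × 5.91% = 7.39%

7.39%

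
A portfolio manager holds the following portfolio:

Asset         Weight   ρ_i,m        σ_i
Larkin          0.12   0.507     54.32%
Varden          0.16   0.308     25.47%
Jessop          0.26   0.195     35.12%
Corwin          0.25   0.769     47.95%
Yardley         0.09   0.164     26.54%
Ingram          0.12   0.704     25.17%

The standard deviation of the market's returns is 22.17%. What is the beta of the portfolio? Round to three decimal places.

0.815

β_Larkin = 0.507 × 54.32% / 22.17% = 1.2422
β_Varden = 0.308 × 25.47% / 22.17% = 0.3538
β_Jessop = 0.195 × 35.12% / 22.17% = 0.3089
β_Corwin = 0.769 × 47.95% / 22.17% = 1.6632
β_Yardley = 0.164 × 26.54% / 22.17% = 0.1963
β_Ingram = 0.704 × 25.17% / 22.17% = 0.7993
β_P = Σ w_i β_i = 0.12×1.2422 + 0.16×0.3538 + 0.26×0.3089 + 0.25×1.6632 + 0.09×0.1963 + 0.12×0.7993 = 0.8154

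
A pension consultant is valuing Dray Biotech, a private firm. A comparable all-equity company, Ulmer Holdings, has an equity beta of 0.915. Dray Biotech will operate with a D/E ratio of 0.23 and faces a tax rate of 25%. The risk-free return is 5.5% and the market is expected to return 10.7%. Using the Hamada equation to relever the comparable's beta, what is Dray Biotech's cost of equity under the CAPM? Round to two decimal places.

β_L = β_U × [1 + (1 − t)(D/E)] = 0.915 × [1 + (1 − 0.25) × 0.23]
    = 0.915 × [1 + 0.75 × 0.23] = 0.915 × 1.1725 = 1.0728
MRP = 10.7% − 5.5% = 5.20%
E(R) = R_f + β_L × MRP = 5.5% + 1.0728 × 5.2% = 11.08%

11.08%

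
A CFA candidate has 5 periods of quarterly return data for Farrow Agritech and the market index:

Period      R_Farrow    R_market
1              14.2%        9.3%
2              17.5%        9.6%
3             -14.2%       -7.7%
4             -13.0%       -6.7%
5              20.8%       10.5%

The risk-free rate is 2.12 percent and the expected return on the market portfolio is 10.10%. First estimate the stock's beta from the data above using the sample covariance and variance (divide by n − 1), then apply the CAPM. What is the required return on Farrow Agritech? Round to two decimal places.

Mean R_i = (14.2 + 17.5 − 14.2 − 13.0 + 20.8) / 5 = 5.0600%
Mean R_m = (9.3 + 9.6 − 7.7 − 6.7 + 10.5) / 5 = 3.0000%
Σ(R_i − R̄_i)(R_m − R̄_m) = 639.0000  ⇒  Cov = 639.0000 / 4 = 159.7500
Σ(R_m − R̄_m)² = 348.0800  ⇒  Var(R_m) = 348.0800 / 4 = 87.0200
β = Cov / Var(R_m) = 159.7500 / 87.0200 = 1.8358
MRP = 10.10% − 2.12% = 7.98%
E(R) = R_f + β × MRP = 2.12% + 1.8358 × 7.98% = 16.77%

16.77%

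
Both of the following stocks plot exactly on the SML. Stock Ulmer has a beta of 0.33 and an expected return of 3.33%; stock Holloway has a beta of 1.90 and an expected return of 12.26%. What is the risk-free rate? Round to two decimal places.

1.45%

Both satisfy E(R) = R_f + β·MRP, so the slope of the SML is
MRP = (12.26% − 3.33%) / (1.90 − 0.33) = 8.93% / 1.57 = 5.6879%
R_f = E(R_Ulmer) − β_Ulmer·MRP = 3.33% − 0.33 × 5.6879% = 1.4530%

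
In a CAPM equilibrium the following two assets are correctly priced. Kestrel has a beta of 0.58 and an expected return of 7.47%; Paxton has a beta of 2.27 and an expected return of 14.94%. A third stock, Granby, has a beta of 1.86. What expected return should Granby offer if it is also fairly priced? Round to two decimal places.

MRP (SML slope) = (14.94% − 7.47%) / (2.27 − 0.58) = 7.47% / 1.69 = 4.4201%
R_f (intercept) = 7.47% − 0.58 × 4.4201% = 4.9063%
E(R_Granby) = R_f + β × MRP = 4.9063% + 1.86 × 4.4201% = 13.13%

13.13%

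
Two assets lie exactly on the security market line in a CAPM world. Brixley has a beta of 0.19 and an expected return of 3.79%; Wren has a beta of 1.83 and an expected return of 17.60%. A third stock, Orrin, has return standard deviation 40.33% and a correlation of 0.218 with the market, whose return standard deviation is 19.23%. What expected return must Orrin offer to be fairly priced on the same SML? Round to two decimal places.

MRP = (17.60% − 3.79%) / (1.83 − 0.19) = 8.4207%
R_f = 3.79% − 0.19 × 8.4207% = 2.1901%
β_Orrin = ρ·σ_i/σ_m = 0.218 × 40.33 / 19.23 = 0.4572
E(R_Orrin) = R_f + β × MRP = 2.1901% + 0.4572 × 8.4207% = 6.04%

6.04%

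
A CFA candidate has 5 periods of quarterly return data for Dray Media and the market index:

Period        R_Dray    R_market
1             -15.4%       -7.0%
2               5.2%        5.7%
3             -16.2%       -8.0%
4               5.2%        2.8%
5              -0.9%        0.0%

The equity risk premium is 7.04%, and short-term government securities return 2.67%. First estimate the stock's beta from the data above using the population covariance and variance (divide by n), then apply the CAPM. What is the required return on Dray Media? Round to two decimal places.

14.96%

Mean R_i = (-15.4 + 5.2 − 16.2 + 5.2 − 0.9) / 5 = -4.4200%
Mean R_m = (-7.0 + 5.7 − 8.0 + 2.8 + 0.0) / 5 = -1.3000%
Σ(R_i − R̄_i)(R_m − R̄_m) = 252.8700  ⇒  Cov = 252.8700 / 5 = 50.5740
Σ(R_m − R̄_m)² = 144.8800  ⇒  Var(R_m) = 144.8800 / 5 = 28.9760
β = Cov / Var(R_m) = 50.5740 / 28.9760 = 1.7454
E(R) = R_f + β × MRP = 2.67% + 1.7454 × 7.04% = 14.96%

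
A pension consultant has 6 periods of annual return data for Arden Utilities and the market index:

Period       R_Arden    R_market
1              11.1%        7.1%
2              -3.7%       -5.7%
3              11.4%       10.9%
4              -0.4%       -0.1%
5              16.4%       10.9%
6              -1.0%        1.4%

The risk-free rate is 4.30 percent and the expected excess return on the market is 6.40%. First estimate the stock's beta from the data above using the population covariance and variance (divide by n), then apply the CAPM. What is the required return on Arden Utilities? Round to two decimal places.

Mean R_i = (11.1 − 3.7 + 11.4 − 0.4 + 16.4 − 1.0) / 6 = 5.6333%
Mean R_m = (7.1 − 5.7 + 10.9 − 0.1 + 10.9 + 1.4) / 6 = 4.0833%
Σ(R_i − R̄_i)(R_m − R̄_m) = 263.5433  ⇒  Cov = 263.5433 / 6 = 43.9239
Σ(R_m − R̄_m)² = 222.4483  ⇒  Var(R_m) = 222.4483 / 6 = 37.0747
β = Cov / Var(R_m) = 43.9239 / 37.0747 = 1.1847
E(R) = R_f + β × MRP = 4.30% + 1.1847 × 6.40% = 11.88%

11.88%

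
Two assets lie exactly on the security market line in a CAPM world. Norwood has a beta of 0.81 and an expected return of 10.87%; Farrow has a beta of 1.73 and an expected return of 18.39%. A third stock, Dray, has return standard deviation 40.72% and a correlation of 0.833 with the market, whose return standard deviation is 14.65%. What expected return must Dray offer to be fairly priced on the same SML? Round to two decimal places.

23.17%

MRP = (18.39% − 10.87%) / (1.73 − 0.81) = 8.1739%
R_f = 10.87% − 0.81 × 8.1739% = 4.2491%
β_Dray = ρ·σ_i/σ_m = 0.833 × 40.72 / 14.65 = 2.3153
E(R_Dray) = R_f + β × MRP = 4.2491% + 2.3153 × 8.1739% = 23.17%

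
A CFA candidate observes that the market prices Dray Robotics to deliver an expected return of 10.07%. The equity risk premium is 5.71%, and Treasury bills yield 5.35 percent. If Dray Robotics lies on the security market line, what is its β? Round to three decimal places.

β = (E(R) − R_f) / MRP = (10.07% − 5.35%) / 5.71% = 4.72% / 5.71% = 0.827

0.827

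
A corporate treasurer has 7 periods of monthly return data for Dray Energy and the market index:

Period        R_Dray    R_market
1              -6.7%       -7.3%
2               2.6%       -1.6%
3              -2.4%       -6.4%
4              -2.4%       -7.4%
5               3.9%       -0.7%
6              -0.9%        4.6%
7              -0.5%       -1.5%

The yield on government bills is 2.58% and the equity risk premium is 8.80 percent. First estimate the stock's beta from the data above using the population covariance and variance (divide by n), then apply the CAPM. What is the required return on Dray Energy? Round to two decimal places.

6.59%

Mean R_i = (-6.7 + 2.6 − 2.4 − 2.4 + 3.9 − 0.9 − 0.5) / 7 = -0.9143%
Mean R_m = (-7.3 − 1.6 − 6.4 − 7.4 − 0.7 + 4.6 − 1.5) / 7 = -2.9000%
Σ(R_i − R̄_i)(R_m − R̄_m) = 53.1900  ⇒  Cov = 53.1900 / 7 = 7.5986
Σ(R_m − R̄_m)² = 116.6000  ⇒  Var(R_m) = 116.6000 / 7 = 16.6571
β = Cov / Var(R_m) = 7.5986 / 16.6571 = 0.4562
E(R) = R_f + β × MRP = 2.58% + 0.4562 × 8.80% = 6.59%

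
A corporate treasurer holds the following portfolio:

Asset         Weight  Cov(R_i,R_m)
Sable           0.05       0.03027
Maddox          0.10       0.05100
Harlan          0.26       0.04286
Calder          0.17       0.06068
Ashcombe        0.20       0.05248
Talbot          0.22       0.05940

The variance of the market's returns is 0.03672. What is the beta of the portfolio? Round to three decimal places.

1.406

β_Sable = 0.03027 / 0.03672 = 0.8243
β_Maddox = 0.05100 / 0.03672 = 1.3889
β_Harlan = 0.04286 / 0.03672 = 1.1672
β_Calder = 0.06068 / 0.03672 = 1.6525
β_Ashcombe = 0.05248 / 0.03672 = 1.4292
β_Talbot = 0.05940 / 0.03672 = 1.6176
β_P = Σ w_i β_i = 0.05×0.8243 + 0.10×1.3889 + 0.26×1.1672 + 0.17×1.6525 + 0.20×1.4292 + 0.22×1.6176 = 1.4062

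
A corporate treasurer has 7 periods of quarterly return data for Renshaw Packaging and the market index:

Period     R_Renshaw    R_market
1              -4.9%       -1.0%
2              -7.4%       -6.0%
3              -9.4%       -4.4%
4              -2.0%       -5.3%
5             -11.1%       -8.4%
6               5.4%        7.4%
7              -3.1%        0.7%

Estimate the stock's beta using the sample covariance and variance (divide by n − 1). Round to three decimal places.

Mean R_i = (-4.9 − 7.4 − 9.4 − 2.0 − 11.1 + 5.4 − 3.1) / 7 = -4.6429%
Mean R_m = (-1.0 − 6.0 − 4.4 − 5.3 − 8.4 + 7.4 + 0.7) / 7 = -2.4286%
Σ(R_i − R̄_i)(R_m − R̄_m) = 153.3614  ⇒  Cov = 153.3614 / 6 = 25.5602
Σ(R_m − R̄_m)² = 168.9743  ⇒  Var(R_m) = 168.9743 / 6 = 28.1624
β = Cov / Var(R_m) = 25.5602 / 28.1624 = 0.9076

0.908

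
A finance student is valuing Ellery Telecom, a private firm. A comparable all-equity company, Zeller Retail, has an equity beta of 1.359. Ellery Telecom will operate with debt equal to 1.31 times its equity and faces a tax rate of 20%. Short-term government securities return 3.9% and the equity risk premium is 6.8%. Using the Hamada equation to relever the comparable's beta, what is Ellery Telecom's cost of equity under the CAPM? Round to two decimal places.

β_L = β_U × [1 + (1 − t)(D/E)] = 1.359 × [1 + (1 − 0.20) × 1.31]
    = 1.359 × [1 + 0.80 × 1.31] = 1.359 × 2.0480 = 2.7832
E(R) = R_f + β_L × MRP = 3.9% + 2.7832 × 6.8% = 22.83%

22.83%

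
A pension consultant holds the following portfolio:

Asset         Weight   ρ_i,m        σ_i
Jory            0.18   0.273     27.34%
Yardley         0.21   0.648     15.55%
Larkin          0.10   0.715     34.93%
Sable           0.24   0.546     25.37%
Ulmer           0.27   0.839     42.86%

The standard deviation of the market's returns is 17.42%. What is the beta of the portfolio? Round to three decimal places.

1.090

β_Jory = 0.273 × 27.34% / 17.42% = 0.4285
β_Yardley = 0.648 × 15.55% / 17.42% = 0.5784
β_Larkin = 0.715 × 34.93% / 17.42% = 1.4337
β_Sable = 0.546 × 25.37% / 17.42% = 0.7952
β_Ulmer = 0.839 × 42.86% / 17.42% = 2.0643
β_P = Σ w_i β_i = 0.18×0.4285 + 0.21×0.5784 + 0.10×1.4337 + 0.24×0.7952 + 0.27×2.0643 = 1.0902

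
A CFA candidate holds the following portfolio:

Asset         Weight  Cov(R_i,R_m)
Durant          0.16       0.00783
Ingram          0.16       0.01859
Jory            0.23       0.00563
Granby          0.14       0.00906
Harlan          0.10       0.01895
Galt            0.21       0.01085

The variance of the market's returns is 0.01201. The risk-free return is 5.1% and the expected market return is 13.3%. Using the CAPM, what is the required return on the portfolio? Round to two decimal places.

12.59%

β_Durant = 0.00783 / 0.01201 = 0.6520
β_Ingram = 0.01859 / 0.01201 = 1.5479
β_Jory = 0.00563 / 0.01201 = 0.4688
β_Granby = 0.00906 / 0.01201 = 0.7544
β_Harlan = 0.01895 / 0.01201 = 1.5779
β_Galt = 0.01085 / 0.01201 = 0.9034
β_P = Σ w_i β_i = 0.16×0.6520 + 0.16×1.5479 + 0.23×0.4688 + 0.14×0.7544 + 0.10×1.5779 + 0.21×0.9034 = 0.9129
MRP = 13.3% − 5.1% = 8.20%
E(R_P) = R_f + β_P × MRP = 5.1% + 0.9129 × 8.2% = 12.59%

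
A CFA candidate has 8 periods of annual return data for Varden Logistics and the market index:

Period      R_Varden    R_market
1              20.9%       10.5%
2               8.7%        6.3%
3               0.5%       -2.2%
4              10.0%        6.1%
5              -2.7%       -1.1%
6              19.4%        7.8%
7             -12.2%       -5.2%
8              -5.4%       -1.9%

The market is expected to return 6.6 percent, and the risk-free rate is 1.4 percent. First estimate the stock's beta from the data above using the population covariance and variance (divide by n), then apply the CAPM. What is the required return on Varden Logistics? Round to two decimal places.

Mean R_i = (20.9 + 8.7 + 0.5 + 10.0 − 2.7 + 19.4 − 12.2 − 5.4) / 8 = 4.9000%
Mean R_m = (10.5 + 6.3 − 2.2 + 6.1 − 1.1 + 7.8 − 5.2 − 1.9) / 8 = 2.5375%
Σ(R_i − R̄_i)(R_m − R̄_m) = 462.6800  ⇒  Cov = 462.6800 / 8 = 57.8350
Σ(R_m − R̄_m)² = 233.1788  ⇒  Var(R_m) = 233.1788 / 8 = 29.1474
β = Cov / Var(R_m) = 57.8350 / 29.1474 = 1.9842
MRP = 6.6% − 1.4% = 5.20%
E(R) = R_f + β × MRP = 1.4% + 1.9842 × 5.2% = 11.72%

11.72%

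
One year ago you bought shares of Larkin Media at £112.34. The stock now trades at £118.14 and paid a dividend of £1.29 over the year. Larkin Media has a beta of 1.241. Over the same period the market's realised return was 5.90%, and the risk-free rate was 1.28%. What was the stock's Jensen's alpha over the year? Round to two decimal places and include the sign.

Realised HPR = (P1 + D1 − P0) / P0 = (118.14 + 1.29 − 112.34) / 112.34 = 7.09 / 112.34 = 6.3112%
MRP = 5.90% − 1.28% = 4.62%
CAPM required = R_f + β·MRP = 1.28% + 1.241 × 4.62% = 7.01342%
α = realised − required = 6.3112% − 7.01342% = -0.70%

-0.70%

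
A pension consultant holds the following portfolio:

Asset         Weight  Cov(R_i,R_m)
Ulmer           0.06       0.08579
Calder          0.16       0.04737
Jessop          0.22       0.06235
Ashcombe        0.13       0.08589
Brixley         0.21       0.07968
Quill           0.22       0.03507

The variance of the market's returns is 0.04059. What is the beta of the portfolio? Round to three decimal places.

β_Ulmer = 0.08579 / 0.04059 = 2.1136
β_Calder = 0.04737 / 0.04059 = 1.1670
β_Jessop = 0.06235 / 0.04059 = 1.5361
β_Ashcombe = 0.08589 / 0.04059 = 2.1160
β_Brixley = 0.07968 / 0.04059 = 1.9630
β_Quill = 0.03507 / 0.04059 = 0.8640
β_P = Σ w_i β_i = 0.06×2.1136 + 0.16×1.1670 + 0.22×1.5361 + 0.13×2.1160 + 0.21×1.9630 + 0.22×0.8640 = 1.5289

1.529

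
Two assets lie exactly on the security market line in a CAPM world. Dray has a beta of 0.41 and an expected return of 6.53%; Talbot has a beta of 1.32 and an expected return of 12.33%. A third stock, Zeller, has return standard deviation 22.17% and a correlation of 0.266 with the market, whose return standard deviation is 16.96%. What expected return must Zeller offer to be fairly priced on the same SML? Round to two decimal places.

MRP = (12.33% − 6.53%) / (1.32 − 0.41) = 6.3736%
R_f = 6.53% − 0.41 × 6.3736% = 3.9168%
β_Zeller = ρ·σ_i/σ_m = 0.266 × 22.17 / 16.96 = 0.3477
E(R_Zeller) = R_f + β × MRP = 3.9168% + 0.3477 × 6.3736% = 6.13%

6.13%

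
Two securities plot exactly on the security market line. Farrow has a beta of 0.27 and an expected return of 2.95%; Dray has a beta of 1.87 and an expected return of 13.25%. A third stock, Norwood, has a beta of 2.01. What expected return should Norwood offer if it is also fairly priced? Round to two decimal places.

14.15%

MRP (SML slope) = (13.25% − 2.95%) / (1.87 − 0.27) = 10.30% / 1.60 = 6.4375%
R_f (intercept) = 2.95% − 0.27 × 6.4375% = 1.2119%
E(R_Norwood) = R_f + β × MRP = 1.2119% + 2.01 × 6.4375% = 14.15%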